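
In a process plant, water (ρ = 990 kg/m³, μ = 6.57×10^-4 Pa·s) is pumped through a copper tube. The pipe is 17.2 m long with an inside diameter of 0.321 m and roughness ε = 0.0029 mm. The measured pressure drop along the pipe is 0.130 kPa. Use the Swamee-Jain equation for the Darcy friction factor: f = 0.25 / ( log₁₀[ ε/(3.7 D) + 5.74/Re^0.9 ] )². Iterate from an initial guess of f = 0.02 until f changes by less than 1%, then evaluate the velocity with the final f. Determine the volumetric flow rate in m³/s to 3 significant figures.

Rearranging Darcy-Weisbach: V = √(2·ΔP·D/(f·L·ρ)). With ε/D = 2.9e-06/0.321 = 9.03e-06, iterate starting from f = 0.02:
  f = 0.02 → V = √(2·130·0.321/(0.02·17.2·990)) = 0.495 m/s; Re = ρVD/μ = 2.395e+05; f → 0.01509
  f = 0.01509 → V = 0.5698 m/s; Re = 2.756e+05; f → 0.01471
  f = 0.01471 → V = 0.5773 m/s; Re = 2.792e+05; f → 0.01467
Converged (Δf/f < 1%). With the final f = 0.01467: V = √(2·130·0.321/(0.01467·17.2·990)) = 0.578 m/s.
Q = V·A = 0.578·(π/4·0.321²) = 0.04678 m³/s = 0.0468 m³/s.

Q ≈ 0.0468 m³/s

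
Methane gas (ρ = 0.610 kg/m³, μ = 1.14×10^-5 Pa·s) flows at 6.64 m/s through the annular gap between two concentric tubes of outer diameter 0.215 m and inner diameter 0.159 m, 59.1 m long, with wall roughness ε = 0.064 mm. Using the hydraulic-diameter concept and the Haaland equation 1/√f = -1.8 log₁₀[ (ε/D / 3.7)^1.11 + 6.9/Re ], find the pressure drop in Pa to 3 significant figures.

ΔP ≈ 396 Pa

Hydraulic diameter D_h = 4A/P = D_o - D_i = 0.215 - 0.159 = 0.056 m.
Re = ρVD_h/μ = 0.61·6.64·0.056/1.14e-05 = 1.99e+04.
ε/D_h = 6.4e-05/0.056 = 0.00114; Haaland gives 1/√f = -1.8 log₁₀[0.000127+0.000347] = 5.984, so f = 0.02793.
ΔP = f(L/D_h)(ρV²/2) = 0.02793·59.1/0.056·13.45 = 396.3 Pa.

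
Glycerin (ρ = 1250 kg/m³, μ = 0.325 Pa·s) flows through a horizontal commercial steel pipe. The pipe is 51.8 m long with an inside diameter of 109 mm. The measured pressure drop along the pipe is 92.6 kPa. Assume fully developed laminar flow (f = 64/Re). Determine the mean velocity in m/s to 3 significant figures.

For laminar flow, f = 64/Re with Re = ρVD/μ, so Darcy-Weisbach reduces to ΔP = 32μLV/D². Solving for V: V = ΔP·D²/(32μL) = 9.26e+04·(0.109)²/(32·0.325·51.8) = 2.042 m/s.
Check: Re = ρVD/μ = 1250·2.042·0.109/0.325 = 856.2 < 2300, so the laminar assumption holds.

V ≈ 2.04 m/s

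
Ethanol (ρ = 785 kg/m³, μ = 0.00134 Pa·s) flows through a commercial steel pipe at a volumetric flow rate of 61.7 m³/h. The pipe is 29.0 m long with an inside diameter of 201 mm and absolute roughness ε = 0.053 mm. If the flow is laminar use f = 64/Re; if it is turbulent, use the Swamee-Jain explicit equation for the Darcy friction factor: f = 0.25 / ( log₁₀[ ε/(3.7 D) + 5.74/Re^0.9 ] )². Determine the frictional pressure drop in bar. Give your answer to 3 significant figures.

Q = 61.7 m³/h = 61.7/3600 = 0.01714 m³/s.
Cross-sectional area A = πD²/4 = π(0.201)²/4 = 0.03173 m²; mean velocity V = Q/A = 0.01714/0.03173 = 0.5401 m/s.
Reynolds number Re = ρVD/μ = 785 · 0.5401 · 0.201 / 0.00134 = 6.36e+04.
Re > 4000 → turbulent. Relative roughness ε/D = 5.3e-05/0.201 = 0.000264. Swamee-Jain: f = 0.25/(log₁₀[0.000264/3.7 + 5.74/6.36e+04^0.9])² = 0.25/(log₁₀[7.13e-05 + 0.000273])² = 0.25/(-3.463)² = 0.02084.
Darcy-Weisbach: ΔP = f(L/D)(ρV²/2) = 0.02084·(29/0.201)·(785·0.5401²/2) = 0.02084·144.3·114.5 = 344.3 Pa.
ΔP = 344.3 Pa = 0.00344 bar.

ΔP ≈ 0.00344 bar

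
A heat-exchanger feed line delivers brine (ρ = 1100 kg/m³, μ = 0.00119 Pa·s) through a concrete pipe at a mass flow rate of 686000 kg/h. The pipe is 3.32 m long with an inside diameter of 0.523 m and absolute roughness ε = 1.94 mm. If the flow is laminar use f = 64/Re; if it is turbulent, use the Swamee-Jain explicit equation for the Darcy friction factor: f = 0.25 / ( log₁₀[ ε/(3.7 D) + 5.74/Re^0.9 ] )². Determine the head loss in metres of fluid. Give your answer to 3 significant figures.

h_f ≈ 0.00594 m

ṁ = 686000 kg/h = 686000/3600 = 190.6 kg/s.
A = πD²/4 = π(0.523)²/4 = 0.2148 m²; mean velocity V = ṁ/(ρA) = 190.6/(1100 · 0.2148) = 0.8064 m/s.
Reynolds number Re = ρVD/μ = 1100 · 0.8064 · 0.523 / 0.00119 = 3.898e+05.
Re > 4000 → turbulent. Relative roughness ε/D = 0.00194/0.523 = 0.00371. Swamee-Jain: f = 0.25/(log₁₀[0.00371/3.7 + 5.74/3.898e+05^0.9])² = 0.25/(log₁₀[0.001 + 5.33e-05])² = 0.25/(-2.976)² = 0.02822.
Darcy-Weisbach: ΔP = f(L/D)(ρV²/2) = 0.02822·(3.32/0.523)·(1100·0.8064²/2) = 0.02822·6.348·357.6 = 64.07 Pa.
Head loss h_f = ΔP/(ρg) = 64.07/(1100·9.81) = 0.00594 m.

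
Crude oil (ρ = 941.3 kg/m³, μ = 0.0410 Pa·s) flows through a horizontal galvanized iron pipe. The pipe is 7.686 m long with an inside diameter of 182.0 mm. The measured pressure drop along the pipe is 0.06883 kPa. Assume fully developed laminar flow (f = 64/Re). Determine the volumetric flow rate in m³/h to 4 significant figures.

Q ≈ 21.17 m³/h

For laminar flow, f = 64/Re with Re = ρVD/μ, so Darcy-Weisbach reduces to ΔP = 32μLV/D². Solving for V: V = ΔP·D²/(32μL) = 68.83·(0.182)²/(32·0.041·7.686) = 0.2261 m/s.
Check: Re = ρVD/μ = 941.3·0.2261·0.182/0.041 = 944.7 < 2300, so the laminar assumption holds.
Q = V·A = 0.2261·(π/4·0.182²) = 0.005882 m³/s = 21.17 m³/h.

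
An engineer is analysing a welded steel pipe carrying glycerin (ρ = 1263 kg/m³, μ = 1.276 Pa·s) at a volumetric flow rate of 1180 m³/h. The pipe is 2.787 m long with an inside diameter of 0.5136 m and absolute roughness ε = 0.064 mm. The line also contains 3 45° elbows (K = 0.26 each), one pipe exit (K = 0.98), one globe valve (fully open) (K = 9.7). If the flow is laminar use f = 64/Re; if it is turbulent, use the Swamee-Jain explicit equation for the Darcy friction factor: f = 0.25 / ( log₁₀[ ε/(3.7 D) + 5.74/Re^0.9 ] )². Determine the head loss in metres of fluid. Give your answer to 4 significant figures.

Q = 1180 m³/h = 1180/3600 = 0.3278 m³/s.
Cross-sectional area A = πD²/4 = π(0.5136)²/4 = 0.2072 m²; mean velocity V = Q/A = 0.3278/0.2072 = 1.582 m/s.
Reynolds number Re = ρVD/μ = 1263 · 1.582 · 0.5136 / 1.28 = 804.3.
Re < 2300 → laminar flow, so f = 64/Re = 64/804.3 = 0.07957 (the turbulent correlation is not needed).
Total minor-loss coefficient ΣK = 3·0.26 + 1·0.98 + 1·9.7 = 11.5.
ΔP = [f·L/D + ΣK]·(ρV²/2) = [0.07957·2.787/0.5136 + 11.5]·(1263·1.582²/2) = [0.4318 + 11.5]·1581 = 1.88e+04 Pa.
Head loss h_f = ΔP/(ρg) = 1.88e+04/(1263·9.81) = 1.517 m.

h_f ≈ 1.517 m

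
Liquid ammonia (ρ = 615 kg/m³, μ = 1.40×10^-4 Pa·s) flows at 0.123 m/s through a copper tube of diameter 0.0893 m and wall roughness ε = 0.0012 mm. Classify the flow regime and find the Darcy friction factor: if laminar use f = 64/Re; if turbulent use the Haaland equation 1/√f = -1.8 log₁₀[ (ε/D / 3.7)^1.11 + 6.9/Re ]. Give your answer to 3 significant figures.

f ≈ 0.0209

Re = ρVD/μ = 615·0.123·0.0893/0.00014 = 4.825e+04.
Re > 4000 → turbulent. ε/D = 1.2e-06/0.0893 = 1.34e-05; Haaland: 1/√f = -1.8 log₁₀[9.16e-07 + 0.000143] = 6.915, so f = 0.02091.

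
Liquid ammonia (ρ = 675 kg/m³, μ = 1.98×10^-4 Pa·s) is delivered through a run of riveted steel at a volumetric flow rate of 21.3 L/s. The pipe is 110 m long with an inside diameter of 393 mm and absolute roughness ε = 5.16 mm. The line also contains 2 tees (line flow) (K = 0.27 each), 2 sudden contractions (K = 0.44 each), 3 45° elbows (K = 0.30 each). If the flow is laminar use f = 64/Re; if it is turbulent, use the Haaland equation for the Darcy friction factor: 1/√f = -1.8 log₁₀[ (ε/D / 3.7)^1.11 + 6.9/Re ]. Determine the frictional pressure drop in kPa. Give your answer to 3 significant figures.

ΔP ≈ 0.146 kPa

Q = 21.3 L/s = 21.3/1000 = 0.0213 m³/s.
Cross-sectional area A = πD²/4 = π(0.393)²/4 = 0.1213 m²; mean velocity V = Q/A = 0.0213/0.1213 = 0.1756 m/s.
Reynolds number Re = ρVD/μ = 675 · 0.1756 · 0.393 / 0.000198 = 2.353e+05.
Re > 4000 → turbulent. Relative roughness ε/D = 0.00516/0.393 = 0.0131. Haaland: 1/√f = -1.8 log₁₀[(0.0131/3.7)^1.11 + 6.9/2.353e+05] = -1.8 log₁₀[0.00191 + 2.93e-05] = 4.883, so f = 0.04194.
Total minor-loss coefficient ΣK = 2·0.27 + 2·0.44 + 3·0.3 = 2.32.
ΔP = [f·L/D + ΣK]·(ρV²/2) = [0.04194·110/0.393 + 2.32]·(675·0.1756²/2) = [11.74 + 2.32]·10.41 = 146.3 Pa.
ΔP = 146.3 Pa = 0.146 kPa.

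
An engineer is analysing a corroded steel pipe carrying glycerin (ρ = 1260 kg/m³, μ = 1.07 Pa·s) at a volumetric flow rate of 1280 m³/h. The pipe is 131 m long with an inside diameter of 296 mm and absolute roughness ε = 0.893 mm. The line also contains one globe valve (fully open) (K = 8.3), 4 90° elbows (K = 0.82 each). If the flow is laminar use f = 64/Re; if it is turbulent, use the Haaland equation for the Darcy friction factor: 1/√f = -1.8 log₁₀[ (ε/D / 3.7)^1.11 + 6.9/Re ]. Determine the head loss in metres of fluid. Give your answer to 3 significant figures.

Q = 1280 m³/h = 1280/3600 = 0.3556 m³/s.
Cross-sectional area A = πD²/4 = π(0.296)²/4 = 0.06881 m²; mean velocity V = Q/A = 0.3556/0.06881 = 5.167 m/s.
Reynolds number Re = ρVD/μ = 1260 · 5.167 · 0.296 / 1.07 = 1801.
Re < 2300 → laminar flow, so f = 64/Re = 64/1801 = 0.03554 (the turbulent correlation is not needed).
Total minor-loss coefficient ΣK = 1·8.3 + 4·0.82 = 11.6.
ΔP = [f·L/D + ΣK]·(ρV²/2) = [0.03554·131/0.296 + 11.6]·(1260·5.167²/2) = [15.73 + 11.6]·1.682e+04 = 4.593e+05 Pa.
Head loss h_f = ΔP/(ρg) = 4.593e+05/(1260·9.81) = 37.2 m.

h_f ≈ 37.2 m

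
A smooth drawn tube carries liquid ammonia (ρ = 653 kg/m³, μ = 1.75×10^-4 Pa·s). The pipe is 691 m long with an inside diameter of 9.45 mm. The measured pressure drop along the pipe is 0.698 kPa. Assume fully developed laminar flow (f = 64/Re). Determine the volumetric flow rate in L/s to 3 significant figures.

Q ≈ 0.00113 L/s

For laminar flow, f = 64/Re with Re = ρVD/μ, so Darcy-Weisbach reduces to ΔP = 32μLV/D². Solving for V: V = ΔP·D²/(32μL) = 698·(0.00945)²/(32·0.000175·691) = 0.01611 m/s.
Check: Re = ρVD/μ = 653·0.01611·0.00945/0.000175 = 568 < 2300, so the laminar assumption holds.
Q = V·A = 0.01611·(π/4·0.00945²) = 1.13e-06 m³/s = 0.00113 L/s.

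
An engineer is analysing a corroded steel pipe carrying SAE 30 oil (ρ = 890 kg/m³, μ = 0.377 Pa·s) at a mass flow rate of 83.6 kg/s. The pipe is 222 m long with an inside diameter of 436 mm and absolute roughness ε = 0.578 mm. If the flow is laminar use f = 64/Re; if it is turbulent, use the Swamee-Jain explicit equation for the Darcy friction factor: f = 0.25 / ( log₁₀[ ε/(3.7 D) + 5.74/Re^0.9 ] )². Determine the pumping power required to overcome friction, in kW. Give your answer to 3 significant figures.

P ≈ 0.833 kW

A = πD²/4 = π(0.436)²/4 = 0.1493 m²; mean velocity V = ṁ/(ρA) = 83.6/(890 · 0.1493) = 0.6291 m/s.
Reynolds number Re = ρVD/μ = 890 · 0.6291 · 0.436 / 0.377 = 647.6.
Re < 2300 → laminar flow, so f = 64/Re = 64/647.6 = 0.09883 (the turbulent correlation is not needed).
Darcy-Weisbach: ΔP = f(L/D)(ρV²/2) = 0.09883·(222/0.436)·(890·0.6291²/2) = 0.09883·509.2·176.1 = 8864 Pa.
Q = ṁ/ρ = 83.6/890 = 0.09393 m³/s.
Pumping power P = QΔP = 0.09393·8864 = 832.6 W = 0.833 kW.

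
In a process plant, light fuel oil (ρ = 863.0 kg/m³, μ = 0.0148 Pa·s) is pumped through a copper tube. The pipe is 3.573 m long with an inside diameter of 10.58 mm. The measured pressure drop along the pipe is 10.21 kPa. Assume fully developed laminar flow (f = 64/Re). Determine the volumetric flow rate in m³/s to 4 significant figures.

Q ≈ 5.938×10^-5 m³/s

For laminar flow, f = 64/Re with Re = ρVD/μ, so Darcy-Weisbach reduces to ΔP = 32μLV/D². Solving for V: V = ΔP·D²/(32μL) = 1.021e+04·(0.01058)²/(32·0.0148·3.573) = 0.6754 m/s.
Check: Re = ρVD/μ = 863·0.6754·0.01058/0.0148 = 416.7 < 2300, so the laminar assumption holds.
Q = V·A = 0.6754·(π/4·0.01058²) = 5.938e-05 m³/s = 5.938×10^-5 m³/s.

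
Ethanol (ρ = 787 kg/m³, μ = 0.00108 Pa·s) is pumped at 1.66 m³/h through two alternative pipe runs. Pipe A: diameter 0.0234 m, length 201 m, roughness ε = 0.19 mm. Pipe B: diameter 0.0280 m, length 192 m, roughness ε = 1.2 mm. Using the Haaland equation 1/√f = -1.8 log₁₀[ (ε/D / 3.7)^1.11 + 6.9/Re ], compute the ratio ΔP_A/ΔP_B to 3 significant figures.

Pipe A: V = Q/A = 0.0004611/0.0004301 = 1.072 m/s; Re = 1.828e+04; ε/D = 0.00812; Haaland → f = 0.03868; ΔP_A = f(L/D)(ρV²/2) = 1.503e+05 Pa.
Pipe B: V = Q/A = 0.0004611/0.0006158 = 0.7489 m/s; Re = 1.528e+04; ε/D = 0.0429; Haaland → f = 0.06852; ΔP_B = f(L/D)(ρV²/2) = 1.037e+05 Pa.
ΔP_A/ΔP_B = 1.503e+05/1.037e+05 = 1.45.

ΔP_A/ΔP_B ≈ 1.45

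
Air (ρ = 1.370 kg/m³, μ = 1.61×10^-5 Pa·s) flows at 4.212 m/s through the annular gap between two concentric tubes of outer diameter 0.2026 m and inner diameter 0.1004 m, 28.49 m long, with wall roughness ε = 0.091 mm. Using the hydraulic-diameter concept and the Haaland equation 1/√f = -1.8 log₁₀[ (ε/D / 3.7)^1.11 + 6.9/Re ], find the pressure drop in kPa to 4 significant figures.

ΔP ≈ 0.08317 kPa

Hydraulic diameter D_h = 4A/P = D_o - D_i = 0.2026 - 0.1004 = 0.1022 m.
Re = ρVD_h/μ = 1.37·4.212·0.1022/1.61e-05 = 3.663e+04.
ε/D_h = 9.1e-05/0.1022 = 0.00089; Haaland gives 1/√f = -1.8 log₁₀[9.62e-05+0.000188] = 6.382, so f = 0.02455.
ΔP = f(L/D_h)(ρV²/2) = 0.02455·28.49/0.1022·12.15 = 83.17 Pa.
ΔP = 0.08317 kPa.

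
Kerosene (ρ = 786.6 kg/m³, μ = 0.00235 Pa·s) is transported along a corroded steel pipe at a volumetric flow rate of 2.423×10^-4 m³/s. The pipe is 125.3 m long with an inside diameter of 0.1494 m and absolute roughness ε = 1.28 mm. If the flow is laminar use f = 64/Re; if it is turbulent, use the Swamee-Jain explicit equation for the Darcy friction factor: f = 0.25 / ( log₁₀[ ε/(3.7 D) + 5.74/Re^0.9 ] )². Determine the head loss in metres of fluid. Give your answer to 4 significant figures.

h_f ≈ 7.561×10^-4 m

Cross-sectional area A = πD²/4 = π(0.1494)²/4 = 0.01753 m²; mean velocity V = Q/A = 0.0002423/0.01753 = 0.01382 m/s.
Reynolds number Re = ρVD/μ = 786.6 · 0.01382 · 0.1494 / 0.00235 = 691.2.
Re < 2300 → laminar flow, so f = 64/Re = 64/691.2 = 0.09259 (the turbulent correlation is not needed).
Darcy-Weisbach: ΔP = f(L/D)(ρV²/2) = 0.09259·(125.3/0.1494)·(786.6·0.01382²/2) = 0.09259·838.7·0.07514 = 5.835 Pa.
Head loss h_f = ΔP/(ρg) = 5.835/(786.6·9.81) = 7.561×10^-4 m.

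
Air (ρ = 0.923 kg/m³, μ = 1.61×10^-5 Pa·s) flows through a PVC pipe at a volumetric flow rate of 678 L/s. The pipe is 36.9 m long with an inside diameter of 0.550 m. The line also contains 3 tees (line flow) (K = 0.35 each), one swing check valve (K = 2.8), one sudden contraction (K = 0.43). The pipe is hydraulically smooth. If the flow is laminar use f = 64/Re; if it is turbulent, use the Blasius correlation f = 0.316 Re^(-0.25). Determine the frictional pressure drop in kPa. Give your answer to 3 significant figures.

ΔP ≈ 0.0207 kPa

Q = 678 L/s = 678/1000 = 0.678 m³/s.
Cross-sectional area A = πD²/4 = π(0.55)²/4 = 0.2376 m²; mean velocity V = Q/A = 0.678/0.2376 = 2.854 m/s.
Reynolds number Re = ρVD/μ = 0.923 · 2.854 · 0.55 / 1.61e-05 = 8.998e+04.
Re > 4000 → turbulent. Smooth-pipe (Blasius): f = 0.316 Re^(-0.25) = 0.316/(8.998e+04)^0.25 = 0.01825.
Total minor-loss coefficient ΣK = 3·0.35 + 1·2.8 + 1·0.43 = 4.28.
ΔP = [f·L/D + ΣK]·(ρV²/2) = [0.01825·36.9/0.55 + 4.28]·(0.923·2.854²/2) = [1.224 + 4.28]·3.758 = 20.69 Pa.
ΔP = 20.69 Pa = 0.0207 kPa.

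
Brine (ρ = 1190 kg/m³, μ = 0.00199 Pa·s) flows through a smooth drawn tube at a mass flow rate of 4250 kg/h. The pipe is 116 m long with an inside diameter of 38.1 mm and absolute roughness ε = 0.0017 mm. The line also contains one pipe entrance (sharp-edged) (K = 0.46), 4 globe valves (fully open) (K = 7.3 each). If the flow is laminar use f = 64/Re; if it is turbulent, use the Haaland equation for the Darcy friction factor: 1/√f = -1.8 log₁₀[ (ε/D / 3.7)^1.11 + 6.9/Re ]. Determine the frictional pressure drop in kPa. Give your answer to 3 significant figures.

ΔP ≈ 48.8 kPa

ṁ = 4250 kg/h = 4250/3600 = 1.181 kg/s.
A = πD²/4 = π(0.0381)²/4 = 0.00114 m²; mean velocity V = ṁ/(ρA) = 1.181/(1190 · 0.00114) = 0.8702 m/s.
Reynolds number Re = ρVD/μ = 1190 · 0.8702 · 0.0381 / 0.00199 = 1.983e+04.
Re > 4000 → turbulent. Relative roughness ε/D = 1.7e-06/0.0381 = 4.46e-05. Haaland: 1/√f = -1.8 log₁₀[(4.46e-05/3.7)^1.11 + 6.9/1.983e+04] = -1.8 log₁₀[3.47e-06 + 0.000348] = 6.217, so f = 0.02587.
Total minor-loss coefficient ΣK = 1·0.46 + 4·7.3 = 29.7.
ΔP = [f·L/D + ΣK]·(ρV²/2) = [0.02587·116/0.0381 + 29.7]·(1190·0.8702²/2) = [78.76 + 29.7]·450.5 = 4.885e+04 Pa.
ΔP = 4.885e+04 Pa = 48.8 kPa.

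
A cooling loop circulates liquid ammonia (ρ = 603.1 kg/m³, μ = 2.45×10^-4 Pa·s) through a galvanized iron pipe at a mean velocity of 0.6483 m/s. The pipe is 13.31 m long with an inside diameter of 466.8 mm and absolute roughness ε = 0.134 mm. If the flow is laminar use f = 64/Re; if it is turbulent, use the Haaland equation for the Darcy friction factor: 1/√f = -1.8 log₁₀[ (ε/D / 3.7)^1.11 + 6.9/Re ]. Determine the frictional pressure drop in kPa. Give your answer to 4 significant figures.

Reynolds number Re = ρVD/μ = 603.1 · 0.6483 · 0.4668 / 0.000245 = 7.45e+05.
Re > 4000 → turbulent. Relative roughness ε/D = 0.000134/0.4668 = 0.000287. Haaland: 1/√f = -1.8 log₁₀[(0.000287/3.7)^1.11 + 6.9/7.45e+05] = -1.8 log₁₀[2.74e-05 + 9.26e-06] = 7.985, so f = 0.01569.
Darcy-Weisbach: ΔP = f(L/D)(ρV²/2) = 0.01569·(13.31/0.4668)·(603.1·0.6483²/2) = 0.01569·28.51·126.7 = 56.68 Pa.
ΔP = 56.68 Pa = 0.05668 kPa.

ΔP ≈ 0.05668 kPa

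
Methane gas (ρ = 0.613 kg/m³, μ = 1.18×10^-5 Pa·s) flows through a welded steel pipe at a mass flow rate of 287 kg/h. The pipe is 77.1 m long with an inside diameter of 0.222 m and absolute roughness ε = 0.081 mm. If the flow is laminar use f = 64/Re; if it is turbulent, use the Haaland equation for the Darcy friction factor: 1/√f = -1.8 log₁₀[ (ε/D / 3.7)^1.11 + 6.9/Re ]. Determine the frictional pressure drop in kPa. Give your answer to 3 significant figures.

ṁ = 287 kg/h = 287/3600 = 0.07972 kg/s.
A = πD²/4 = π(0.222)²/4 = 0.03871 m²; mean velocity V = ṁ/(ρA) = 0.07972/(0.613 · 0.03871) = 3.36 m/s.
Reynolds number Re = ρVD/μ = 0.613 · 3.36 · 0.222 / 1.18e-05 = 3.875e+04.
Re > 4000 → turbulent. Relative roughness ε/D = 8.1e-05/0.222 = 0.000365. Haaland: 1/√f = -1.8 log₁₀[(0.000365/3.7)^1.11 + 6.9/3.875e+04] = -1.8 log₁₀[3.57e-05 + 0.000178] = 6.606, so f = 0.02292.
Darcy-Weisbach: ΔP = f(L/D)(ρV²/2) = 0.02292·(77.1/0.222)·(0.613·3.36²/2) = 0.02292·347.3·3.46 = 27.54 Pa.
ΔP = 27.54 Pa = 0.0275 kPa.

ΔP ≈ 0.0275 kPa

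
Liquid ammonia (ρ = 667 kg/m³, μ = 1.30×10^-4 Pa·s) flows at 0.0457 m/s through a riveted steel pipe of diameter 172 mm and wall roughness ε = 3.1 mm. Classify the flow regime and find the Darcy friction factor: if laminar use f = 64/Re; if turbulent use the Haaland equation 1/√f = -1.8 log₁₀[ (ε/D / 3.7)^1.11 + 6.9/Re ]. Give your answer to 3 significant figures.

Re = ρVD/μ = 667·0.0457·0.172/0.00013 = 4.033e+04.
Re > 4000 → turbulent. ε/D = 0.0031/0.172 = 0.018; Haaland: 1/√f = -1.8 log₁₀[0.00271 + 0.000171] = 4.572, so f = 0.04783.

f ≈ 0.0478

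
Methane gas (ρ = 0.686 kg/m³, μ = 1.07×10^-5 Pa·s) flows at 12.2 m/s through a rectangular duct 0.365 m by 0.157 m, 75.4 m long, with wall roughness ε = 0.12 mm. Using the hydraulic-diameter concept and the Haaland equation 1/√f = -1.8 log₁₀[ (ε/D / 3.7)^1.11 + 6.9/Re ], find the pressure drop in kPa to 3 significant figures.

Hydraulic diameter D_h = 4A/P = 4·(0.365·0.157)/(2·(0.365+0.157)) = 0.2292/1.044 = 0.2196 m.
Re = ρVD_h/μ = 0.686·12.2·0.2196/1.07e-05 = 1.717e+05.
ε/D_h = 0.00012/0.2196 = 0.000547; Haaland gives 1/√f = -1.8 log₁₀[5.6e-05+4.02e-05] = 7.231, so f = 0.01913.
ΔP = f(L/D_h)(ρV²/2) = 0.01913·75.4/0.2196·51.05 = 335.3 Pa.
ΔP = 0.335 kPa.

ΔP ≈ 0.335 kPa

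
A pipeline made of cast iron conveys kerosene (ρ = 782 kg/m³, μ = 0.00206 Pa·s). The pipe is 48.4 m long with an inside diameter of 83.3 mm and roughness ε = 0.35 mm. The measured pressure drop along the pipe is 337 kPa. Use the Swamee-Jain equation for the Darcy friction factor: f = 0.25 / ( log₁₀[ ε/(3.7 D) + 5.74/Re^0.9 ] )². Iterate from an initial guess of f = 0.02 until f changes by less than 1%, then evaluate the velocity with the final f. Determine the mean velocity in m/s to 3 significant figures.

V ≈ 7.09 m/s

Rearranging Darcy-Weisbach: V = √(2·ΔP·D/(f·L·ρ)). With ε/D = 0.00035/0.0833 = 0.0042, iterate starting from f = 0.02:
  f = 0.02 → V = √(2·3.37e+05·0.0833/(0.02·48.4·782)) = 8.612 m/s; Re = ρVD/μ = 2.723e+05; f → 0.02937
  f = 0.02937 → V = 7.107 m/s; Re = 2.247e+05; f → 0.02947
Converged (Δf/f < 1%). With the final f = 0.02947: V = √(2·3.37e+05·0.0833/(0.02947·48.4·782)) = 7.095 m/s.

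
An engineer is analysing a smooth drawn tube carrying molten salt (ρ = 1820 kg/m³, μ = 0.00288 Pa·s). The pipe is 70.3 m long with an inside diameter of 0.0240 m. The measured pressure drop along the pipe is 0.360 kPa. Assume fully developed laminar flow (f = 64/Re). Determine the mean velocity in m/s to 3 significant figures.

V ≈ 0.0320 m/s

For laminar flow, f = 64/Re with Re = ρVD/μ, so Darcy-Weisbach reduces to ΔP = 32μLV/D². Solving for V: V = ΔP·D²/(32μL) = 360·(0.024)²/(32·0.00288·70.3) = 0.03201 m/s.
Check: Re = ρVD/μ = 1820·0.03201·0.024/0.00288 = 485.4 < 2300, so the laminar assumption holds.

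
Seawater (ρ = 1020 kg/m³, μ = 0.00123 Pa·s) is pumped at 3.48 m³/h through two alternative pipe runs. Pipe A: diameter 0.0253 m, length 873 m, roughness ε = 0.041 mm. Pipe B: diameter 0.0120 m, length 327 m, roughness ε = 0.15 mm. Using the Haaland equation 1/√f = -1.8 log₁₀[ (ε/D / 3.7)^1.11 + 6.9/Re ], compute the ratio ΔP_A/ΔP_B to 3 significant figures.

Pipe A: V = Q/A = 0.0009667/0.0005027 = 1.923 m/s; Re = 4.034e+04; ε/D = 0.00162; Haaland → f = 0.02599; ΔP_A = f(L/D)(ρV²/2) = 1.691e+06 Pa.
Pipe B: V = Q/A = 0.0009667/0.0001131 = 8.547 m/s; Re = 8.506e+04; ε/D = 0.0125; Haaland → f = 0.04159; ΔP_B = f(L/D)(ρV²/2) = 4.223e+07 Pa.
ΔP_A/ΔP_B = 1.691e+06/4.223e+07 = 0.0400.

ΔP_A/ΔP_B ≈ 0.0400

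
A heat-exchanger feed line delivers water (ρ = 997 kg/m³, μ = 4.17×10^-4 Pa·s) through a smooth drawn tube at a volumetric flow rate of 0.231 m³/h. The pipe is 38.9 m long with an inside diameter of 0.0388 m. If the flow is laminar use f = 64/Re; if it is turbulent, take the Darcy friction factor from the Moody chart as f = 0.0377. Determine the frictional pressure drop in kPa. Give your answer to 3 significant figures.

ΔP ≈ 0.0555 kPa

Q = 0.231 m³/h = 0.231/3600 = 6.417e-05 m³/s.
Cross-sectional area A = πD²/4 = π(0.0388)²/4 = 0.001182 m²; mean velocity V = Q/A = 6.417e-05/0.001182 = 0.05427 m/s.
Reynolds number Re = ρVD/μ = 997 · 0.05427 · 0.0388 / 0.000417 = 5034.
Re > 4000 → turbulent; use the Moody-chart value f = 0.0377.
Darcy-Weisbach: ΔP = f(L/D)(ρV²/2) = 0.0377·(38.9/0.0388)·(997·0.05427²/2) = 0.0377·1003·1.468 = 55.49 Pa.
ΔP = 55.49 Pa = 0.0555 kPa.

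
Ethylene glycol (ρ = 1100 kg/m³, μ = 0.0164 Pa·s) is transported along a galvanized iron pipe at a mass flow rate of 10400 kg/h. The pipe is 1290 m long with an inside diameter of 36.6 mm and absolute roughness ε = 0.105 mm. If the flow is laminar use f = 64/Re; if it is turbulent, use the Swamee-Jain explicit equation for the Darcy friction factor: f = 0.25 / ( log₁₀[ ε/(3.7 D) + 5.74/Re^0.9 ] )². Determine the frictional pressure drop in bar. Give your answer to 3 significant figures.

ΔP ≈ 47.5 bar

ṁ = 10400 kg/h = 10400/3600 = 2.889 kg/s.
A = πD²/4 = π(0.0366)²/4 = 0.001052 m²; mean velocity V = ṁ/(ρA) = 2.889/(1100 · 0.001052) = 2.496 m/s.
Reynolds number Re = ρVD/μ = 1100 · 2.496 · 0.0366 / 0.0164 = 6128.
Re > 4000 → turbulent. Relative roughness ε/D = 0.000105/0.0366 = 0.00287. Swamee-Jain: f = 0.25/(log₁₀[0.00287/3.7 + 5.74/6128^0.9])² = 0.25/(log₁₀[0.000775 + 0.00224])² = 0.25/(-2.521)² = 0.03935.
Darcy-Weisbach: ΔP = f(L/D)(ρV²/2) = 0.03935·(1290/0.0366)·(1100·2.496²/2) = 0.03935·3.525e+04·3427 = 4.753e+06 Pa.
ΔP = 4.753e+06 Pa = 47.5 bar.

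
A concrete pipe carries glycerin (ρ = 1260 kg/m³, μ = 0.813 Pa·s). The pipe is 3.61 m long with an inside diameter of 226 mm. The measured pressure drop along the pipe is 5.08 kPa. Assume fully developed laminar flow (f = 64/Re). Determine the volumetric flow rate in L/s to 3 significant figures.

Q ≈ 111 L/s

For laminar flow, f = 64/Re with Re = ρVD/μ, so Darcy-Weisbach reduces to ΔP = 32μLV/D². Solving for V: V = ΔP·D²/(32μL) = 5080·(0.226)²/(32·0.813·3.61) = 2.763 m/s.
Check: Re = ρVD/μ = 1260·2.763·0.226/0.813 = 967.7 < 2300, so the laminar assumption holds.
Q = V·A = 2.763·(π/4·0.226²) = 0.1108 m³/s = 111 L/s.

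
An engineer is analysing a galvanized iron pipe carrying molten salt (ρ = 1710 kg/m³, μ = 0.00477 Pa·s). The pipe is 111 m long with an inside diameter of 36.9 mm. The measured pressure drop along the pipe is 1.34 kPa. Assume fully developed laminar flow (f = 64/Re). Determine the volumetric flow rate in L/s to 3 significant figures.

Q ≈ 0.115 L/s

For laminar flow, f = 64/Re with Re = ρVD/μ, so Darcy-Weisbach reduces to ΔP = 32μLV/D². Solving for V: V = ΔP·D²/(32μL) = 1340·(0.0369)²/(32·0.00477·111) = 0.1077 m/s.
Check: Re = ρVD/μ = 1710·0.1077·0.0369/0.00477 = 1425 < 2300, so the laminar assumption holds.
Q = V·A = 0.1077·(π/4·0.0369²) = 0.0001152 m³/s = 0.115 L/s.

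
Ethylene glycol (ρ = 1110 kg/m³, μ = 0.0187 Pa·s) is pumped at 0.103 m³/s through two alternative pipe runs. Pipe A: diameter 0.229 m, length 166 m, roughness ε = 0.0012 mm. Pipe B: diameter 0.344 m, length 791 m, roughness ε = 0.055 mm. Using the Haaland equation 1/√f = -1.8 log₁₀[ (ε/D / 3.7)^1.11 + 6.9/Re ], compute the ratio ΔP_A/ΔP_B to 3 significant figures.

Pipe A: V = Q/A = 0.103/0.04119 = 2.501 m/s; Re = 3.399e+04; ε/D = 5.24e-06; Haaland → f = 0.02264; ΔP_A = f(L/D)(ρV²/2) = 5.697e+04 Pa.
Pipe B: V = Q/A = 0.103/0.09294 = 1.108 m/s; Re = 2.263e+04; ε/D = 0.00016; Haaland → f = 0.02525; ΔP_B = f(L/D)(ρV²/2) = 3.958e+04 Pa.
ΔP_A/ΔP_B = 5.697e+04/3.958e+04 = 1.44.

ΔP_A/ΔP_B ≈ 1.44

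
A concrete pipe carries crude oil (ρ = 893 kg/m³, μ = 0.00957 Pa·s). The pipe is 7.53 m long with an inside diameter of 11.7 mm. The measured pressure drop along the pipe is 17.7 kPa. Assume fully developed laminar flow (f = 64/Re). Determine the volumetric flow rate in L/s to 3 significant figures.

For laminar flow, f = 64/Re with Re = ρVD/μ, so Darcy-Weisbach reduces to ΔP = 32μLV/D². Solving for V: V = ΔP·D²/(32μL) = 1.77e+04·(0.0117)²/(32·0.00957·7.53) = 1.051 m/s.
Check: Re = ρVD/μ = 893·1.051·0.0117/0.00957 = 1147 < 2300, so the laminar assumption holds.
Q = V·A = 1.051·(π/4·0.0117²) = 0.000113 m³/s = 0.113 L/s.

Q ≈ 0.113 L/s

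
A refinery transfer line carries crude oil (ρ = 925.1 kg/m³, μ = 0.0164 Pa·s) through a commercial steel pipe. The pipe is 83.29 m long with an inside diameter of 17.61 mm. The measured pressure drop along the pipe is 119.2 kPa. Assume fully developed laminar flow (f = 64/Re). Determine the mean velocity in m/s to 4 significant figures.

For laminar flow, f = 64/Re with Re = ρVD/μ, so Darcy-Weisbach reduces to ΔP = 32μLV/D². Solving for V: V = ΔP·D²/(32μL) = 1.192e+05·(0.01761)²/(32·0.0164·83.29) = 0.8457 m/s.
Check: Re = ρVD/μ = 925.1·0.8457·0.01761/0.0164 = 840.1 < 2300, so the laminar assumption holds.

V ≈ 0.8457 m/s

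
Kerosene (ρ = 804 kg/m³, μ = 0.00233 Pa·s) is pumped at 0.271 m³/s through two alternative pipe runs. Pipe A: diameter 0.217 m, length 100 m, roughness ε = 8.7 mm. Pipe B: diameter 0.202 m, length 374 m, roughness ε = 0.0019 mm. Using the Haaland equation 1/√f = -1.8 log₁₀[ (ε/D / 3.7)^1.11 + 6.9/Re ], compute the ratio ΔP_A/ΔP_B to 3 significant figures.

ΔP_A/ΔP_B ≈ 0.947

Pipe A: V = Q/A = 0.271/0.03698 = 7.328 m/s; Re = 5.487e+05; ε/D = 0.0401; Haaland → f = 0.06492; ΔP_A = f(L/D)(ρV²/2) = 6.457e+05 Pa.
Pipe B: V = Q/A = 0.271/0.03205 = 8.456 m/s; Re = 5.894e+05; ε/D = 9.41e-06; Haaland → f = 0.01281; ΔP_B = f(L/D)(ρV²/2) = 6.816e+05 Pa.
ΔP_A/ΔP_B = 6.457e+05/6.816e+05 = 0.947.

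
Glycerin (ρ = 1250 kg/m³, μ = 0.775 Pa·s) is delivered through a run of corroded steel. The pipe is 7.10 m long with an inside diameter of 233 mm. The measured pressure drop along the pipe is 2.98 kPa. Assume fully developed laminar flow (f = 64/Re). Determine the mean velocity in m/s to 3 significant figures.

V ≈ 0.919 m/s

For laminar flow, f = 64/Re with Re = ρVD/μ, so Darcy-Weisbach reduces to ΔP = 32μLV/D². Solving for V: V = ΔP·D²/(32μL) = 2980·(0.233)²/(32·0.775·7.1) = 0.9188 m/s.
Check: Re = ρVD/μ = 1250·0.9188·0.233/0.775 = 345.3 < 2300, so the laminar assumption holds.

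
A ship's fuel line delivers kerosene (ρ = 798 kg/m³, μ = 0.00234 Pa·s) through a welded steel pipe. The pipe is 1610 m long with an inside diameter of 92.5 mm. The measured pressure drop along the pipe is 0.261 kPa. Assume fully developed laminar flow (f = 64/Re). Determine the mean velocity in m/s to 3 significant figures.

V ≈ 0.0185 m/s

For laminar flow, f = 64/Re with Re = ρVD/μ, so Darcy-Weisbach reduces to ΔP = 32μLV/D². Solving for V: V = ΔP·D²/(32μL) = 261·(0.0925)²/(32·0.00234·1610) = 0.01852 m/s.
Check: Re = ρVD/μ = 798·0.01852·0.0925/0.00234 = 584.3 < 2300, so the laminar assumption holds.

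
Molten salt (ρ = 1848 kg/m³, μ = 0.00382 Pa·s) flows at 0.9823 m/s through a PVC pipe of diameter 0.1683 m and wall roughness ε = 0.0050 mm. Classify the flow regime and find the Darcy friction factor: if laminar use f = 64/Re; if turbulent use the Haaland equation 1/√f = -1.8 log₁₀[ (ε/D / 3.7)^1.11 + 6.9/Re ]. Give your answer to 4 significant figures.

f ≈ 0.01879

Re = ρVD/μ = 1848·0.9823·0.1683/0.00382 = 7.998e+04.
Re > 4000 → turbulent. ε/D = 5e-06/0.1683 = 2.97e-05; Haaland: 1/√f = -1.8 log₁₀[2.21e-06 + 8.63e-05] = 7.296, so f = 0.01879.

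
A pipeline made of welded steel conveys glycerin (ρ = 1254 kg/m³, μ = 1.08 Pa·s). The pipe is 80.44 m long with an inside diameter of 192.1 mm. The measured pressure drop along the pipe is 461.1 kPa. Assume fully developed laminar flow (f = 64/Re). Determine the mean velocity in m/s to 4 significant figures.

For laminar flow, f = 64/Re with Re = ρVD/μ, so Darcy-Weisbach reduces to ΔP = 32μLV/D². Solving for V: V = ΔP·D²/(32μL) = 4.611e+05·(0.1921)²/(32·1.08·80.44) = 6.121 m/s.
Check: Re = ρVD/μ = 1254·6.121·0.1921/1.08 = 1365 < 2300, so the laminar assumption holds.

V ≈ 6.121 m/s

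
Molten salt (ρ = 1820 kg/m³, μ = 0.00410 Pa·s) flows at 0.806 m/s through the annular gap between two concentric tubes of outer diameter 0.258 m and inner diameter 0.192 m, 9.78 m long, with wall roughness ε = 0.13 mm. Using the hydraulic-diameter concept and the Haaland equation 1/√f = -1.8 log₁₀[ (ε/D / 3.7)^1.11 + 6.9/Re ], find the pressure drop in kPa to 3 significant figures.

Hydraulic diameter D_h = 4A/P = D_o - D_i = 0.258 - 0.192 = 0.066 m.
Re = ρVD_h/μ = 1820·0.806·0.066/0.0041 = 2.361e+04.
ε/D_h = 0.00013/0.066 = 0.00197; Haaland gives 1/√f = -1.8 log₁₀[0.000232+0.000292] = 5.904, so f = 0.02868.
ΔP = f(L/D_h)(ρV²/2) = 0.02868·9.78/0.066·591.2 = 2513 Pa.
ΔP = 2.51 kPa.

ΔP ≈ 2.51 kPa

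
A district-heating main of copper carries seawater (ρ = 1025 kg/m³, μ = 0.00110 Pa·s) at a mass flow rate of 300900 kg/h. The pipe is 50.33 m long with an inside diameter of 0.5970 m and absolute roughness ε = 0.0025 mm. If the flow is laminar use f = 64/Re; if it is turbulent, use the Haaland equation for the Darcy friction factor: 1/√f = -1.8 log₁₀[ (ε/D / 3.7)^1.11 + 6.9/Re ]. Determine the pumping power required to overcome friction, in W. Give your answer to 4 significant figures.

ṁ = 300900 kg/h = 300900/3600 = 83.58 kg/s.
A = πD²/4 = π(0.597)²/4 = 0.2799 m²; mean velocity V = ṁ/(ρA) = 83.58/(1025 · 0.2799) = 0.2913 m/s.
Reynolds number Re = ρVD/μ = 1025 · 0.2913 · 0.597 / 0.0011 = 1.621e+05.
Re > 4000 → turbulent. Relative roughness ε/D = 2.5e-06/0.597 = 4.19e-06. Haaland: 1/√f = -1.8 log₁₀[(4.19e-06/3.7)^1.11 + 6.9/1.621e+05] = -1.8 log₁₀[2.51e-07 + 4.26e-05] = 7.863, so f = 0.01617.
Darcy-Weisbach: ΔP = f(L/D)(ρV²/2) = 0.01617·(50.33/0.597)·(1025·0.2913²/2) = 0.01617·84.3·43.49 = 59.31 Pa.
Q = ṁ/ρ = 83.58/1025 = 0.08154 m³/s.
Pumping power P = QΔP = 0.08154·59.31 = 4.8361 W = 4.836 W.

P ≈ 4.836 W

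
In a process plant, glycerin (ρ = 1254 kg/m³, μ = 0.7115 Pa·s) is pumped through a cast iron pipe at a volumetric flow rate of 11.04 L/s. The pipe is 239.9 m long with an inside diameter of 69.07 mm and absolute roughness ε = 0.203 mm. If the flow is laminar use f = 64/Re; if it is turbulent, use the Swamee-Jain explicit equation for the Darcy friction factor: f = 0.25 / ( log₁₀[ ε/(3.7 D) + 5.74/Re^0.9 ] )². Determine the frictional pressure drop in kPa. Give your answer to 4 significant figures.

Q = 11.04 L/s = 11.04/1000 = 0.01104 m³/s.
Cross-sectional area A = πD²/4 = π(0.06907)²/4 = 0.003747 m²; mean velocity V = Q/A = 0.01104/0.003747 = 2.946 m/s.
Reynolds number Re = ρVD/μ = 1254 · 2.946 · 0.06907 / 0.712 = 358.7.
Re < 2300 → laminar flow, so f = 64/Re = 64/358.7 = 0.1784 (the turbulent correlation is not needed).
Darcy-Weisbach: ΔP = f(L/D)(ρV²/2) = 0.1784·(239.9/0.06907)·(1254·2.946²/2) = 0.1784·3473·5443 = 3.373e+06 Pa.
ΔP = 3.373e+06 Pa = 3373 kPa.

ΔP ≈ 3373 kPa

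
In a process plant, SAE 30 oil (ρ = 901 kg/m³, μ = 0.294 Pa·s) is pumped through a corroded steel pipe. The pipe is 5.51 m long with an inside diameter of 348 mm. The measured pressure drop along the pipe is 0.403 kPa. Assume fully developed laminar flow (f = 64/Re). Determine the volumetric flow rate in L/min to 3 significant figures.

Q ≈ 5370 L/min

For laminar flow, f = 64/Re with Re = ρVD/μ, so Darcy-Weisbach reduces to ΔP = 32μLV/D². Solving for V: V = ΔP·D²/(32μL) = 403·(0.348)²/(32·0.294·5.51) = 0.9415 m/s.
Check: Re = ρVD/μ = 901·0.9415·0.348/0.294 = 1004 < 2300, so the laminar assumption holds.
Q = V·A = 0.9415·(π/4·0.348²) = 0.08955 m³/s = 5370 L/min.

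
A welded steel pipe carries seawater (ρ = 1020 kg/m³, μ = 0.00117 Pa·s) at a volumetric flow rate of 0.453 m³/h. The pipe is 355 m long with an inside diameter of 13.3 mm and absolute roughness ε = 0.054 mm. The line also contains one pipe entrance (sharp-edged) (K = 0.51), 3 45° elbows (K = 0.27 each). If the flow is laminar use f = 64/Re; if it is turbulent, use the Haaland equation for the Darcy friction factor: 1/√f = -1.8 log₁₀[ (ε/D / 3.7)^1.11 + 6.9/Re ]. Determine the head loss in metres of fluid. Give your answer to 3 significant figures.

h_f ≈ 40.2 m

Q = 0.453 m³/h = 0.453/3600 = 0.0001258 m³/s.
Cross-sectional area A = πD²/4 = π(0.0133)²/4 = 0.0001389 m²; mean velocity V = Q/A = 0.0001258/0.0001389 = 0.9057 m/s.
Reynolds number Re = ρVD/μ = 1020 · 0.9057 · 0.0133 / 0.00117 = 1.05e+04.
Re > 4000 → turbulent. Relative roughness ε/D = 5.4e-05/0.0133 = 0.00406. Haaland: 1/√f = -1.8 log₁₀[(0.00406/3.7)^1.11 + 6.9/1.05e+04] = -1.8 log₁₀[0.000519 + 0.000657] = 5.274, so f = 0.03596.
Total minor-loss coefficient ΣK = 1·0.51 + 3·0.27 = 1.32.
ΔP = [f·L/D + ΣK]·(ρV²/2) = [0.03596·355/0.0133 + 1.32]·(1020·0.9057²/2) = [959.8 + 1.32]·418.4 = 4.021e+05 Pa.
Head loss h_f = ΔP/(ρg) = 4.021e+05/(1020·9.81) = 40.2 m.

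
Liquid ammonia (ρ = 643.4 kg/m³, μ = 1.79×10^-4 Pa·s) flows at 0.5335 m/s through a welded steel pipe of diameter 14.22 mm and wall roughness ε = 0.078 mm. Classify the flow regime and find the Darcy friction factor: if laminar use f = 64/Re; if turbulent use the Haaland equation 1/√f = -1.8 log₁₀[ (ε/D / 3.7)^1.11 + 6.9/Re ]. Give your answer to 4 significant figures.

Re = ρVD/μ = 643.4·0.5335·0.01422/0.000179 = 2.727e+04.
Re > 4000 → turbulent. ε/D = 7.8e-05/0.01422 = 0.00549; Haaland: 1/√f = -1.8 log₁₀[0.000724 + 0.000253] = 5.418, so f = 0.03407.

f ≈ 0.03407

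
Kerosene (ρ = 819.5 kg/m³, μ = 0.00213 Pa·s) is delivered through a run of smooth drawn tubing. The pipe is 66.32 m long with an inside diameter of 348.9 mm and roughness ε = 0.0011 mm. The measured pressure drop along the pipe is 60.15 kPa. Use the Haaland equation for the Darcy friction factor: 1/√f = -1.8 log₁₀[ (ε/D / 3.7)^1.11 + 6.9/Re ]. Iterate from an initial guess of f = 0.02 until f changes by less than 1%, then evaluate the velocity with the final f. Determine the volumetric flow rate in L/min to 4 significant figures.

Q ≈ 47100 L/min

Rearranging Darcy-Weisbach: V = √(2·ΔP·D/(f·L·ρ)). With ε/D = 1.1e-06/0.3489 = 3.15e-06, iterate starting from f = 0.02:
  f = 0.02 → V = √(2·6.015e+04·0.3489/(0.02·66.32·819.5)) = 6.214 m/s; Re = ρVD/μ = 8.341e+05; f → 0.01199
  f = 0.01199 → V = 8.024 m/s; Re = 1.077e+06; f → 0.0115
  f = 0.0115 → V = 8.196 m/s; Re = 1.1e+06; f → 0.01146
Converged (Δf/f < 1%). With the final f = 0.01146: V = √(2·6.015e+04·0.3489/(0.01146·66.32·819.5)) = 8.21 m/s.
Q = V·A = 8.21·(π/4·0.3489²) = 0.7849 m³/s = 47100 L/min.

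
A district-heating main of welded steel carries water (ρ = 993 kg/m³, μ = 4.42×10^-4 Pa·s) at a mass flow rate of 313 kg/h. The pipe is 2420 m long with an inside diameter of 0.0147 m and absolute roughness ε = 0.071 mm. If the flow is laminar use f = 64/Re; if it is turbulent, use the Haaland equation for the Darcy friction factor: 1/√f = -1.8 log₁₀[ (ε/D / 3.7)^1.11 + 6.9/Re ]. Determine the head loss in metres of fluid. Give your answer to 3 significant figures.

h_f ≈ 77.3 m

ṁ = 313 kg/h = 313/3600 = 0.08694 kg/s.
A = πD²/4 = π(0.0147)²/4 = 0.0001697 m²; mean velocity V = ṁ/(ρA) = 0.08694/(993 · 0.0001697) = 0.5159 m/s.
Reynolds number Re = ρVD/μ = 993 · 0.5159 · 0.0147 / 0.000442 = 1.704e+04.
Re > 4000 → turbulent. Relative roughness ε/D = 7.1e-05/0.0147 = 0.00483. Haaland: 1/√f = -1.8 log₁₀[(0.00483/3.7)^1.11 + 6.9/1.704e+04] = -1.8 log₁₀[0.000629 + 0.000405] = 5.374, so f = 0.03463.
Darcy-Weisbach: ΔP = f(L/D)(ρV²/2) = 0.03463·(2420/0.0147)·(993·0.5159²/2) = 0.03463·1.646e+05·132.1 = 7.533e+05 Pa.
Head loss h_f = ΔP/(ρg) = 7.533e+05/(993·9.81) = 77.3 m.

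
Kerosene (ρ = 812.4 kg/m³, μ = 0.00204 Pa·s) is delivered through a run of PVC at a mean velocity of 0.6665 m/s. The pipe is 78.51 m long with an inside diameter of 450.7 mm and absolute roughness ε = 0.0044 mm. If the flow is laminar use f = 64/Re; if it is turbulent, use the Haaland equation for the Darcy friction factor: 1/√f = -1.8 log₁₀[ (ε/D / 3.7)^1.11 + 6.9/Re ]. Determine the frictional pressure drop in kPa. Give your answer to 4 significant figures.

ΔP ≈ 0.5411 kPa

Reynolds number Re = ρVD/μ = 812.4 · 0.6665 · 0.4507 / 0.00204 = 1.196e+05.
Re > 4000 → turbulent. Relative roughness ε/D = 4.4e-06/0.4507 = 9.76e-06. Haaland: 1/√f = -1.8 log₁₀[(9.76e-06/3.7)^1.11 + 6.9/1.196e+05] = -1.8 log₁₀[6.42e-07 + 5.77e-05] = 7.622, so f = 0.01722.
Darcy-Weisbach: ΔP = f(L/D)(ρV²/2) = 0.01722·(78.51/0.4507)·(812.4·0.6665²/2) = 0.01722·174.2·180.4 = 541.1 Pa.
ΔP = 541.1 Pa = 0.5411 kPa.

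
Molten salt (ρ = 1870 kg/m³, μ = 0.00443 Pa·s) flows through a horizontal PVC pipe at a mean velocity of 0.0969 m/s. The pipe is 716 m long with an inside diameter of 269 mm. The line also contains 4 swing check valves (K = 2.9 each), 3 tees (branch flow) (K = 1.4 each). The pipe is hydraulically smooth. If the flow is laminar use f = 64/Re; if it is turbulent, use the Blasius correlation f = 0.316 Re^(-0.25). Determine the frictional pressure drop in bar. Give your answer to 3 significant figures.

ΔP ≈ 0.00860 bar

Reynolds number Re = ρVD/μ = 1870 · 0.0969 · 0.269 / 0.00443 = 1.1e+04.
Re > 4000 → turbulent. Smooth-pipe (Blasius): f = 0.316 Re^(-0.25) = 0.316/(1.1e+04)^0.25 = 0.03085.
Total minor-loss coefficient ΣK = 4·2.9 + 3·1.4 = 15.8.
ΔP = [f·L/D + ΣK]·(ρV²/2) = [0.03085·716/0.269 + 15.8]·(1870·0.0969²/2) = [82.12 + 15.8]·8.779 = 859.7 Pa.
ΔP = 859.7 Pa = 0.00860 bar.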